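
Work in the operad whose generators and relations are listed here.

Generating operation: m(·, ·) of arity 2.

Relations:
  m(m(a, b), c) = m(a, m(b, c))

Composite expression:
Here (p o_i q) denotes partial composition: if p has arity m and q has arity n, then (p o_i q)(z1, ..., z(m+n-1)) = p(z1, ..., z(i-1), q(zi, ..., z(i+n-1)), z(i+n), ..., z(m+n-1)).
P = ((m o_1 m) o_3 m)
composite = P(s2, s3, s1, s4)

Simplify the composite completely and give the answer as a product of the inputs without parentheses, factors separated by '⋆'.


Key point: m is associative — brackets drop, the s-order remains.
m(s2, s3) collapses to s2 ⋆ s3
m(s1, s4) collapses to s1 ⋆ s4
m(m(s2, s3), m(s1, s4)) collapses to s2 ⋆ s3 ⋆ s1 ⋆ s4

s2 ⋆ s3 ⋆ s1 ⋆ s4


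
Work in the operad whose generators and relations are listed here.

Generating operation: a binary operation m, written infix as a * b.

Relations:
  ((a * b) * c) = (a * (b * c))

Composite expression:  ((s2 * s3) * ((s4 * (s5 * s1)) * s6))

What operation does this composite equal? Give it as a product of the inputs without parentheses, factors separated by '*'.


s2 * s3 * s4 * s5 * s1 * s6

All parenthesizations of m agree; list the s-inputs left to right.
(s2 * s3) collapses to s2 * s3
(s5 * s1) collapses to s5 * s1
(s4 * (s5 * s1)) collapses to s4 * s5 * s1
((s4 * (s5 * s1)) * s6) collapses to s4 * s5 * s1 * s6
((s2 * s3) * ((s4 * (s5 * s1)) * s6)) collapses to s2 * s3 * s4 * s5 * s1 * s6


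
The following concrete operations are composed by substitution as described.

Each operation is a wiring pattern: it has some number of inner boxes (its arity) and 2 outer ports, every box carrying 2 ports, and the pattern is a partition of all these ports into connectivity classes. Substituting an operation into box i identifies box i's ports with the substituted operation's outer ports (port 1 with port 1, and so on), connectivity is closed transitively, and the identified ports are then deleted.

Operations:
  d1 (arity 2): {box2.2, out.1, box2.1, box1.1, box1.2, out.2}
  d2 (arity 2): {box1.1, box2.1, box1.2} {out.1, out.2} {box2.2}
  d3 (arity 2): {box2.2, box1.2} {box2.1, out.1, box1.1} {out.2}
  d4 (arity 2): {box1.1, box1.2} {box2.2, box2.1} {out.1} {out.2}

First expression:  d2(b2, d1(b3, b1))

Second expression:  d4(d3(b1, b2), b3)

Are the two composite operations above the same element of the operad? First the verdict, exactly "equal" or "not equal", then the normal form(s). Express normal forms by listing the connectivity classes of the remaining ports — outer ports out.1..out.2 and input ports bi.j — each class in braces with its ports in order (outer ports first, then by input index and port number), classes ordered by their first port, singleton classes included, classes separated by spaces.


Reducing the first expression gives {out.1, out.2} {b1.1, b1.2, b2.1, b2.2, b3.1, b3.2}
Reducing the second expression gives {out.1} {out.2} {b1.1, b2.1} {b1.2, b2.2} {b3.1, b3.2}
Distinct normal forms: not equal.

not equal — first {out.1, out.2} {b1.1, b1.2, b2.1, b2.2, b3.1, b3.2}, second {out.1} {out.2} {b1.1, b2.1} {b1.2, b2.2} {b3.1, b3.2}


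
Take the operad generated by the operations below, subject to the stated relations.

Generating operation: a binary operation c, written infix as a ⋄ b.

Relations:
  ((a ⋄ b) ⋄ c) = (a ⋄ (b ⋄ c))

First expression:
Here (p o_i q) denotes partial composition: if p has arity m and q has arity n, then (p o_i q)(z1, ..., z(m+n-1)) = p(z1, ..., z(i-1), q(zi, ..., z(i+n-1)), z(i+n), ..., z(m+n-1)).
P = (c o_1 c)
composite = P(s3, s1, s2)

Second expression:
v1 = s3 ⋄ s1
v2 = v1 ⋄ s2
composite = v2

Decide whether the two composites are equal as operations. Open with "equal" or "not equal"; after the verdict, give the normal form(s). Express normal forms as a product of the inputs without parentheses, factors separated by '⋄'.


equal — both sides give s3 ⋄ s1 ⋄ s2


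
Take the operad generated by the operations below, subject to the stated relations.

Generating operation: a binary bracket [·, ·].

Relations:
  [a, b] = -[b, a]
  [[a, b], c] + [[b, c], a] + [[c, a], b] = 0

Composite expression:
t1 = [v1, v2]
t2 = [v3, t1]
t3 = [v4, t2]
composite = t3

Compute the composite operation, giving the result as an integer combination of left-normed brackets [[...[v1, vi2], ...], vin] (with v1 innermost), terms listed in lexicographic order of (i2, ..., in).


[[[v1, v2], v3], v4]


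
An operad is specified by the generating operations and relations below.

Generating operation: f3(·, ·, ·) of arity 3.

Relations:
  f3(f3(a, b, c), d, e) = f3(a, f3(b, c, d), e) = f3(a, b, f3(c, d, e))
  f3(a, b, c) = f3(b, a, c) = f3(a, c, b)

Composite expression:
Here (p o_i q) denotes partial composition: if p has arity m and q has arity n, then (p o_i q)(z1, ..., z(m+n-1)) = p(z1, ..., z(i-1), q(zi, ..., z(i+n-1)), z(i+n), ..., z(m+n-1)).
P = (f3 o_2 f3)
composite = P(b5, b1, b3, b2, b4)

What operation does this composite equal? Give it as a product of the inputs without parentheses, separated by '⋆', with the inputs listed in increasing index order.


b1 ⋆ b2 ⋆ b3 ⋆ b4 ⋆ b5

Any arrangement under f3 is one operation, so sort the b-inputs.
f3(b1, b3, b2) collapses to b1 ⋆ b3 ⋆ b2
f3(b5, f3(b1, b3, b2), b4) collapses to b5 ⋆ b1 ⋆ b3 ⋆ b2 ⋆ b4
rearranged into index order: b1 ⋆ b2 ⋆ b3 ⋆ b4 ⋆ b5


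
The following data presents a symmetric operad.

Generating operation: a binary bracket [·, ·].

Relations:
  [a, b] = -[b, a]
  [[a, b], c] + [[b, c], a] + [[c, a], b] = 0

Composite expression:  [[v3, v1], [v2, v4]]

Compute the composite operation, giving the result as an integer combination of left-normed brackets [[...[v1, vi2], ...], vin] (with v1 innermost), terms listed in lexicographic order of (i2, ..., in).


-[[[v1, v3], v2], v4] + [[[v1, v3], v4], v2]

Left-normed coefficients sit on the v1-initial expansion words.
Composite bracket: [[v3, v1], [v2, v4]]
Full expansion: 8 signed words from ab - ba (2^3 = 8).
Coefficients come from the v1-initial words:
  from v1v3v2v4, sign -1: term -[[[v1, v3], v2], v4]
  from v1v3v4v2, sign +1: term +[[[v1, v3], v4], v2]


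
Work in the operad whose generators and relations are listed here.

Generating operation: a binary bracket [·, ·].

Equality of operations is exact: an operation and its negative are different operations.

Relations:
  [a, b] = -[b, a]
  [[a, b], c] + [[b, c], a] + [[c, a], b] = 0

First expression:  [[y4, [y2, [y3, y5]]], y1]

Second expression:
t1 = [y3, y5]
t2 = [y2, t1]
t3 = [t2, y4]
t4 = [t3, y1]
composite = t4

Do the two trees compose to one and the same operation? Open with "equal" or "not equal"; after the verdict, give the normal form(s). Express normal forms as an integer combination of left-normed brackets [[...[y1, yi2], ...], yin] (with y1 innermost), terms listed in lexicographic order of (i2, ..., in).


not equal: they reduce to [[[[y1, y2], y3], y5], y4] - [[[[y1, y2], y5], y3], y4] - [[[[y1, y3], y5], y2], y4] - [[[[y1, y4], y2], y3], y5] + [[[[y1, y4], y2], y5], y3] + [[[[y1, y4], y3], y5], y2] - [[[[y1, y4], y5], y3], y2] + [[[[y1, y5], y3], y2], y4] and -[[[[y1, y2], y3], y5], y4] + [[[[y1, y2], y5], y3], y4] + [[[[y1, y3], y5], y2], y4] + [[[[y1, y4], y2], y3], y5] - [[[[y1, y4], y2], y5], y3] - [[[[y1, y4], y3], y5], y2] + [[[[y1, y4], y5], y3], y2] - [[[[y1, y5], y3], y2], y4]

Reducing the first expression gives [[[[y1, y2], y3], y5], y4] - [[[[y1, y2], y5], y3], y4] - [[[[y1, y3], y5], y2], y4] - [[[[y1, y4], y2], y3], y5] + [[[[y1, y4], y2], y5], y3] + [[[[y1, y4], y3], y5], y2] - [[[[y1, y4], y5], y3], y2] + [[[[y1, y5], y3], y2], y4]
Reducing the second expression gives -[[[[y1, y2], y3], y5], y4] + [[[[y1, y2], y5], y3], y4] + [[[[y1, y3], y5], y2], y4] + [[[[y1, y4], y2], y3], y5] - [[[[y1, y4], y2], y5], y3] - [[[[y1, y4], y3], y5], y2] + [[[[y1, y4], y5], y3], y2] - [[[[y1, y5], y3], y2], y4]
The normal forms differ: not equal.


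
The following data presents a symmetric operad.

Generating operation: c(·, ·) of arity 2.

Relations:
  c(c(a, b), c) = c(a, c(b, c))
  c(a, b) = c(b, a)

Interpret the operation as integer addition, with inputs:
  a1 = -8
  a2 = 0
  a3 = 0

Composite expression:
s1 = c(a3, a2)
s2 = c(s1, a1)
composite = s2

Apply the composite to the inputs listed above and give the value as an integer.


c(a3, a2) = 0
c(c(a3, a2), a1) = -8

-8


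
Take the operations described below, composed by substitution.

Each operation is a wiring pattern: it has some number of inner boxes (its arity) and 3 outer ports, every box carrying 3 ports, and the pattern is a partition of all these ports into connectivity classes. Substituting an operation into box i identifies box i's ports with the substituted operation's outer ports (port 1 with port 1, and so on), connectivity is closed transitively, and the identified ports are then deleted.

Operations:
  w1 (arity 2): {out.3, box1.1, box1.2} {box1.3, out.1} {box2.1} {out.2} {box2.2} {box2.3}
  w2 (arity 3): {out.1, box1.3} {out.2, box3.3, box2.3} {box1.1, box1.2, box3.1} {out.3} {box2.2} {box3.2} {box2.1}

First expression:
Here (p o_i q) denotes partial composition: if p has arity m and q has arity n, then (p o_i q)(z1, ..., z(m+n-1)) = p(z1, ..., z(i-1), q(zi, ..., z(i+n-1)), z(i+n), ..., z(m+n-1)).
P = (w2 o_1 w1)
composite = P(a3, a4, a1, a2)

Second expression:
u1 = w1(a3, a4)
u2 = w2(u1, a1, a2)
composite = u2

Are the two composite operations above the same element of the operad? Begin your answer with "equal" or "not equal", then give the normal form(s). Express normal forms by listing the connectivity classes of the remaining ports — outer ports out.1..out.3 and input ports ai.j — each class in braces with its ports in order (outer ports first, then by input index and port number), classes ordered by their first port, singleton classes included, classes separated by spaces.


equal; both compose to {out.1, a3.1, a3.2} {out.2, a1.3, a2.3} {out.3} {a1.1} {a1.2} {a2.1, a3.3} {a2.2} {a4.1} {a4.2} {a4.3}

The first expression, normalized: {out.1, a3.1, a3.2} {out.2, a1.3, a2.3} {out.3} {a1.1} {a1.2} {a2.1, a3.3} {a2.2} {a4.1} {a4.2} {a4.3}
The second expression, normalized: {out.1, a3.1, a3.2} {out.2, a1.3, a2.3} {out.3} {a1.1} {a1.2} {a2.1, a3.3} {a2.2} {a4.1} {a4.2} {a4.3}
The normal forms match — equal.


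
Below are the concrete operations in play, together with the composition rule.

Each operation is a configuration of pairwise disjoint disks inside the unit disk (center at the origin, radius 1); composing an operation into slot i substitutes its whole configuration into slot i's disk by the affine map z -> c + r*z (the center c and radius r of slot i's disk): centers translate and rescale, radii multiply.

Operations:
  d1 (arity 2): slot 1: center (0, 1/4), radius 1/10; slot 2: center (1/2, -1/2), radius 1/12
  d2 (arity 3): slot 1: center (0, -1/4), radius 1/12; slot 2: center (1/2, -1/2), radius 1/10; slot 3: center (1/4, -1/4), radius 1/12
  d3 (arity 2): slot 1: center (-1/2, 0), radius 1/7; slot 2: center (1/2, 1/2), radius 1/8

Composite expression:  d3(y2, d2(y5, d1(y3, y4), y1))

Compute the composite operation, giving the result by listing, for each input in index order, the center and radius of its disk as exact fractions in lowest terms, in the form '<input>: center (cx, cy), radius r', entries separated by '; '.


y1: center (17/32, 15/32), radius 1/96; y2: center (-1/2, 0), radius 1/7; y3: center (9/16, 141/320), radius 1/800; y4: center (91/160, 69/160), radius 1/960; y5: center (1/2, 15/32), radius 1/96

Affine substitution under d3: radii multiply and y-centers shift.
tracing y2 down its 1-map path: center (-1/2, 0), radius 1/7
tracing y5 down its 2-map path: center (1/2, 15/32), radius 1/96
tracing y3 down its 3-map path: center (9/16, 141/320), radius 1/800
tracing y4 down its 3-map path: center (91/160, 69/160), radius 1/960
tracing y1 down its 2-map path: center (17/32, 15/32), radius 1/96


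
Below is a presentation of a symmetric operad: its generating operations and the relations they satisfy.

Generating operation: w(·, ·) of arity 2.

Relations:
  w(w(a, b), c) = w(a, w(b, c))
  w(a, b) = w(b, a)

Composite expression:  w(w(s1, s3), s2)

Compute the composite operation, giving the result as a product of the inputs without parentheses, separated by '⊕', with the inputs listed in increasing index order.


s1 ⊕ s2 ⊕ s3

Any arrangement under w is one operation, so sort the s-inputs.
w(s1, s3) reduces to s1 ⊕ s3
w(w(s1, s3), s2) reduces to s1 ⊕ s3 ⊕ s2
rearranged into index order: s1 ⊕ s2 ⊕ s3


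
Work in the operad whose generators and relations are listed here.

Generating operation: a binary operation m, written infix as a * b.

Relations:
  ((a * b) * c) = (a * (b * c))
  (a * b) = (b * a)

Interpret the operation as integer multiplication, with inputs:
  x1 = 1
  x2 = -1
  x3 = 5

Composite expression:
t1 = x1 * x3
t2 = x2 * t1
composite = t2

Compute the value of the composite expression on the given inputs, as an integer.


-5

(x1 * x3) = 5
(x2 * (x1 * x3)) = -5


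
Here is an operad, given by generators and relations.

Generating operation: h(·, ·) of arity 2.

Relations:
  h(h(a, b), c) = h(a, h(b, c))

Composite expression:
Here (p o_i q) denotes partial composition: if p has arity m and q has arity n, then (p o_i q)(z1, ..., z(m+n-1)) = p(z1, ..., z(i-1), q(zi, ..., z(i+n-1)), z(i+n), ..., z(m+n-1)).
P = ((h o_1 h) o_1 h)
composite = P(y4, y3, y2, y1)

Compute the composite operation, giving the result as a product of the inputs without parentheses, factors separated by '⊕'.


y4 ⊕ y3 ⊕ y2 ⊕ y1

Key point: h is associative — brackets drop, the y-order remains.
h(y4, y3) unparenthesizes to y4 ⊕ y3
h(h(y4, y3), y2) unparenthesizes to y4 ⊕ y3 ⊕ y2
h(h(h(y4, y3), y2), y1) unparenthesizes to y4 ⊕ y3 ⊕ y2 ⊕ y1


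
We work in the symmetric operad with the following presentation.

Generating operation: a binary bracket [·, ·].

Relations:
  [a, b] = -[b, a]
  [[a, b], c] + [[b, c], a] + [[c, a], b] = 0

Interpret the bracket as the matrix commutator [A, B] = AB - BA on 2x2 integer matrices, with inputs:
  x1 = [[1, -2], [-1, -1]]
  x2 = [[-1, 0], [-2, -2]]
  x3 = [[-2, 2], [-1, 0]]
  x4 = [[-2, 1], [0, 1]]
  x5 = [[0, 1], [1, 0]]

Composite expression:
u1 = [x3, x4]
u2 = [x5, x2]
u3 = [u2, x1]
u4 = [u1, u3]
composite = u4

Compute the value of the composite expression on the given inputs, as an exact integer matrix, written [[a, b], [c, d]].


[[-38, -4], [22, 38]]

[x3, x4] = [[1, 4], [3, -1]]
[x5, x2] = [[-2, -1], [1, 2]]
[[x5, x2], x1] = [[3, 10], [-2, -3]]
[[x3, x4], [[x5, x2], x1]] = [[-38, -4], [22, 38]]


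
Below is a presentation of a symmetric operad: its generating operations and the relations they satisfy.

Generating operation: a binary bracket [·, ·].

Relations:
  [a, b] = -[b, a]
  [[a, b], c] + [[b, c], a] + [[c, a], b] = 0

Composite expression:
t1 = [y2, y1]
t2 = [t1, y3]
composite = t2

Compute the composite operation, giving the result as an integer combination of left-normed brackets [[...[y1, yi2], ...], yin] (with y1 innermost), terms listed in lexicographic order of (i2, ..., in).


-[[y1, y2], y3]

Skip Jacobi rewriting: expand, keep y1-initial words, read off terms.
Composite bracket: [[y2, y1], y3]
Each bracket splits as ab - ba, giving 4 signed words (2^2 = 4).
Only words starting with y1 matter:
  y1y2y3 appears with sign -1, giving the term -[[y1, y2], y3]


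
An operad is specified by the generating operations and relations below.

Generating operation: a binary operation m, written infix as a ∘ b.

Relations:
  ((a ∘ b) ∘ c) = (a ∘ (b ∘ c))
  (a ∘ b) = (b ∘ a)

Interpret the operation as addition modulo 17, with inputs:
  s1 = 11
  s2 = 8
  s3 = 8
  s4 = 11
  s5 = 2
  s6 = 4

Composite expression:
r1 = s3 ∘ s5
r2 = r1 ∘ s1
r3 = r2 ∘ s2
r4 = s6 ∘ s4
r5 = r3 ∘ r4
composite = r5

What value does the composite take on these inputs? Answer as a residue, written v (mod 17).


10 (mod 17)


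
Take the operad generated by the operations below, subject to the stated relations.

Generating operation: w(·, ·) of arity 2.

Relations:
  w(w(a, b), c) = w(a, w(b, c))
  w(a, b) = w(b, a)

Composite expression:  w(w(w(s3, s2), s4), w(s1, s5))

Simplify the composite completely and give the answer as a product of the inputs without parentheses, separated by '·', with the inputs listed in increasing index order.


Both nesting and order wash out for w; what remains is which s's occur.
w(s3, s2) spells out as s3 · s2
w(w(s3, s2), s4) spells out as s3 · s2 · s4
w(s1, s5) spells out as s1 · s5
w(w(w(s3, s2), s4), w(s1, s5)) spells out as s3 · s2 · s4 · s1 · s5
putting the inputs in ascending order: s1 · s2 · s3 · s4 · s5

s1 · s2 · s3 · s4 · s5


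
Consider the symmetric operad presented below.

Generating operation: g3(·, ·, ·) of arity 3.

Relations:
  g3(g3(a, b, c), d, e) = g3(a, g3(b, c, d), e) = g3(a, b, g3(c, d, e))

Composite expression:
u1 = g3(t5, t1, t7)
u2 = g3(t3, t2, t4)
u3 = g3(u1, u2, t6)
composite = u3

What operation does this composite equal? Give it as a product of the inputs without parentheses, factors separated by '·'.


Associativity of g3 dissolves the nesting; only the t-input order survives.
g3(t5, t1, t7) reduces to t5 · t1 · t7
g3(t3, t2, t4) reduces to t3 · t2 · t4
g3(g3(t5, t1, t7), g3(t3, t2, t4), t6) reduces to t5 · t1 · t7 · t3 · t2 · t4 · t6

t5 · t1 · t7 · t3 · t2 · t4 · t6


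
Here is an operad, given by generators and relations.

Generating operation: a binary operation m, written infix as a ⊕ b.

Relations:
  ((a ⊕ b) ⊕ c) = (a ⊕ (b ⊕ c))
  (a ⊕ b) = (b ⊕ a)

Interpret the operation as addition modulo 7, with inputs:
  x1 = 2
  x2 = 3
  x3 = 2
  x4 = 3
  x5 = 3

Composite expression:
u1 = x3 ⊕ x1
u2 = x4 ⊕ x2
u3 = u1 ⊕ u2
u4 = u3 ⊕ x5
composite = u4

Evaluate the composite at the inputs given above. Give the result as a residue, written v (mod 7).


6 (mod 7)

(x3 ⊕ x1) = 4
(x4 ⊕ x2) = 6
((x3 ⊕ x1) ⊕ (x4 ⊕ x2)) = 3
(((x3 ⊕ x1) ⊕ (x4 ⊕ x2)) ⊕ x5) = 6


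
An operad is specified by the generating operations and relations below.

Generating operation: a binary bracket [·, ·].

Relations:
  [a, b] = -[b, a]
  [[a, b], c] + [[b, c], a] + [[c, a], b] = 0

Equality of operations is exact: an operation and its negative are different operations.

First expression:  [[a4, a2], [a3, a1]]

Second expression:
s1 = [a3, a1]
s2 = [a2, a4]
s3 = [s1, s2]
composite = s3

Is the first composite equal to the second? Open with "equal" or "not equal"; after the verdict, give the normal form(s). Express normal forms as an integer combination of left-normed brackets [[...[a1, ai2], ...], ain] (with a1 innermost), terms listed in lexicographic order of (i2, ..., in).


equal — both sides give -[[[a1, a3], a2], a4] + [[[a1, a3], a4], a2]

Normal form of the first expression: -[[[a1, a3], a2], a4] + [[[a1, a3], a4], a2]
Normal form of the second expression: -[[[a1, a3], a2], a4] + [[[a1, a3], a4], a2]
The normal forms match — equal.


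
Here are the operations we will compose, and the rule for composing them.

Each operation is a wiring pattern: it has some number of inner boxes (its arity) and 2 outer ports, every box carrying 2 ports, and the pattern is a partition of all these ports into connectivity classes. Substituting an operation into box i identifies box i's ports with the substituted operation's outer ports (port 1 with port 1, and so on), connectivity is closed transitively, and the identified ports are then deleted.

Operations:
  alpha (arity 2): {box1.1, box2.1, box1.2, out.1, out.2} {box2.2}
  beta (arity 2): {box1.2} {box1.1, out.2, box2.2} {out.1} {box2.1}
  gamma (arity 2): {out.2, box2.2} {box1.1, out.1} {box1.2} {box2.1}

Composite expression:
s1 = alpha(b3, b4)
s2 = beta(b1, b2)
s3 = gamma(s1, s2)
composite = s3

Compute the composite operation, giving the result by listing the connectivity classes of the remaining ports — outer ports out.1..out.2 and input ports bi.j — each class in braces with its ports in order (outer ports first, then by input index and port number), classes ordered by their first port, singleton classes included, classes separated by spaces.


Substituting into gamma glues patterns; closure does the rest.
stage alpha: inputs (b3, b4), connectivity {out.1, out.2, b3.1, b3.2, b4.1} {b4.2}, out.j its boundary
stage beta: inputs (b1, b2), connectivity {out.1} {out.2, b1.1, b2.2} {b1.2} {b2.1}, out.j its boundary
stage gamma: inputs (b3, b4, b1, b2), connectivity {out.1, b3.1, b3.2, b4.1} {out.2, b1.1, b2.2} {b1.2} {b2.1} {b4.2}, out.j its boundary

{out.1, b3.1, b3.2, b4.1} {out.2, b1.1, b2.2} {b1.2} {b2.1} {b4.2}


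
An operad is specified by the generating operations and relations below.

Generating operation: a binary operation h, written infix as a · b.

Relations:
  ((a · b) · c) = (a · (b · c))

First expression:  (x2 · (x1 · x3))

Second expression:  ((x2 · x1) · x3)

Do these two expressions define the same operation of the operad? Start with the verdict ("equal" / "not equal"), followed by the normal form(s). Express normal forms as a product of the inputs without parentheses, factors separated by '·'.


equal; both compose to x2 · x1 · x3

Reducing the first expression gives x2 · x1 · x3
Reducing the second expression gives x2 · x1 · x3
Same normal form: equal.


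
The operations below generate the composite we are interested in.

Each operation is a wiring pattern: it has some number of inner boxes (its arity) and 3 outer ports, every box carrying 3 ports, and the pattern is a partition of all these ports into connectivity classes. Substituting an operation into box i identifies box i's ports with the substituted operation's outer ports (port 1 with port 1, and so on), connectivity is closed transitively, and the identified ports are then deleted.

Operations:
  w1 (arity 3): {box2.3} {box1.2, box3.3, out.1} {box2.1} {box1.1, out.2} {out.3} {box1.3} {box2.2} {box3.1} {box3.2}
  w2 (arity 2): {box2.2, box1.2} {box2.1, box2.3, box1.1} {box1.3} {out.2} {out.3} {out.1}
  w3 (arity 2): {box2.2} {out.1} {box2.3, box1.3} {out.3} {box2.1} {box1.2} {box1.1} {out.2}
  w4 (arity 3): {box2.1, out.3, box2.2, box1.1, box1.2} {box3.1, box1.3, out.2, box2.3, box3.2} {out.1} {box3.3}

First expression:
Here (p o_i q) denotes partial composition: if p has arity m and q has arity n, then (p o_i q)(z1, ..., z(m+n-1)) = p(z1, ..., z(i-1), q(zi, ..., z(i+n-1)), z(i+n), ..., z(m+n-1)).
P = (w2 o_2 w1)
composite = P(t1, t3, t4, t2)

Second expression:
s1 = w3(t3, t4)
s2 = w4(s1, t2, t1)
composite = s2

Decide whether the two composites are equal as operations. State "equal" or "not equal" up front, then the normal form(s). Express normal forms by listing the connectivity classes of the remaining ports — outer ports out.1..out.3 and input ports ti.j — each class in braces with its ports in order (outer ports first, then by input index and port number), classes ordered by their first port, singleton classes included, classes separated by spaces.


Reducing the first expression gives {out.1} {out.2} {out.3} {t1.1, t2.3, t3.2} {t1.2, t3.1} {t1.3} {t2.1} {t2.2} {t3.3} {t4.1} {t4.2} {t4.3}
Reducing the second expression gives {out.1} {out.2, t1.1, t1.2, t2.3} {out.3, t2.1, t2.2} {t1.3} {t3.1} {t3.2} {t3.3, t4.3} {t4.1} {t4.2}
Different reductions; not equal.

not equal: they reduce to {out.1} {out.2} {out.3} {t1.1, t2.3, t3.2} {t1.2, t3.1} {t1.3} {t2.1} {t2.2} {t3.3} {t4.1} {t4.2} {t4.3} and {out.1} {out.2, t1.1, t1.2, t2.3} {out.3, t2.1, t2.2} {t1.3} {t3.1} {t3.2} {t3.3, t4.3} {t4.1} {t4.2}


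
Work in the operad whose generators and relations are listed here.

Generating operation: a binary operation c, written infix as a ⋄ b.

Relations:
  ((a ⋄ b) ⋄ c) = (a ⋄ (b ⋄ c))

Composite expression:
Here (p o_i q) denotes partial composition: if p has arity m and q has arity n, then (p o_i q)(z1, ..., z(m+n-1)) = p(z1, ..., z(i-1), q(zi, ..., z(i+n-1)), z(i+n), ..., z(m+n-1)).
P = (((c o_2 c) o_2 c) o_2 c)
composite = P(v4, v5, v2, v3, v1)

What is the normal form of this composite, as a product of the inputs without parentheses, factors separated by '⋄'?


v4 ⋄ v5 ⋄ v2 ⋄ v3 ⋄ v1

Associativity of c dissolves the nesting; only the v-input order survives.
(v5 ⋄ v2) collapses to v5 ⋄ v2
((v5 ⋄ v2) ⋄ v3) collapses to v5 ⋄ v2 ⋄ v3
(((v5 ⋄ v2) ⋄ v3) ⋄ v1) collapses to v5 ⋄ v2 ⋄ v3 ⋄ v1
(v4 ⋄ (((v5 ⋄ v2) ⋄ v3) ⋄ v1)) collapses to v4 ⋄ v5 ⋄ v2 ⋄ v3 ⋄ v1


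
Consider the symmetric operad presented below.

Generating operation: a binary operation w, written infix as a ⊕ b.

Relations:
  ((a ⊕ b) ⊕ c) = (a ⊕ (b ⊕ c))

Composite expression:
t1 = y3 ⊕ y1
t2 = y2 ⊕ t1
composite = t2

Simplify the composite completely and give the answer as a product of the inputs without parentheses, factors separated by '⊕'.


y2 ⊕ y3 ⊕ y1

Every regrouping of w is equal, so read the y-inputs in written order.
(y3 ⊕ y1) spells out as y3 ⊕ y1
(y2 ⊕ (y3 ⊕ y1)) spells out as y2 ⊕ y3 ⊕ y1


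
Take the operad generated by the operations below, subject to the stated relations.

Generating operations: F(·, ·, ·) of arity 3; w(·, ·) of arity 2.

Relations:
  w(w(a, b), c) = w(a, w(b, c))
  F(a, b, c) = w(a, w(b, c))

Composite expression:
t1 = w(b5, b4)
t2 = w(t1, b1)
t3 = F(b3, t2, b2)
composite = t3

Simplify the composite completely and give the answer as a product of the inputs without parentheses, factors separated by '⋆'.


Every regrouping of F is equal, so read the b-inputs in written order.
w(b5, b4) unparenthesizes to b5 ⋆ b4
w(w(b5, b4), b1) unparenthesizes to b5 ⋆ b4 ⋆ b1
F(b3, w(w(b5, b4), b1), b2) unparenthesizes to b3 ⋆ b5 ⋆ b4 ⋆ b1 ⋆ b2

b3 ⋆ b5 ⋆ b4 ⋆ b1 ⋆ b2


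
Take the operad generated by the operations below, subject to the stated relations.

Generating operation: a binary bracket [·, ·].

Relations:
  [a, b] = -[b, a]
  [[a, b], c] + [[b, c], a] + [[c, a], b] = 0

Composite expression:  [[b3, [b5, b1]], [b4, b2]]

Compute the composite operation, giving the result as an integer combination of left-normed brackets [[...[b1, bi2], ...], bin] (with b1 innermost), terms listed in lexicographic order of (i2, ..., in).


-[[[[b1, b5], b3], b2], b4] + [[[[b1, b5], b3], b4], b2]


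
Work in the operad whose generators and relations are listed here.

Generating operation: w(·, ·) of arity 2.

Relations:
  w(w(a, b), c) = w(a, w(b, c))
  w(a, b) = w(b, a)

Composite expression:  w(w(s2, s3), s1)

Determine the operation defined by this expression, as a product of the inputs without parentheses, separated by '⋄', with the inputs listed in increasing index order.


s1 ⋄ s2 ⋄ s3

Shape and order are irrelevant to w; the s-input set decides.
w(s2, s3) collapses to s2 ⋄ s3
w(w(s2, s3), s1) collapses to s2 ⋄ s3 ⋄ s1
the factors in increasing index order: s1 ⋄ s2 ⋄ s3


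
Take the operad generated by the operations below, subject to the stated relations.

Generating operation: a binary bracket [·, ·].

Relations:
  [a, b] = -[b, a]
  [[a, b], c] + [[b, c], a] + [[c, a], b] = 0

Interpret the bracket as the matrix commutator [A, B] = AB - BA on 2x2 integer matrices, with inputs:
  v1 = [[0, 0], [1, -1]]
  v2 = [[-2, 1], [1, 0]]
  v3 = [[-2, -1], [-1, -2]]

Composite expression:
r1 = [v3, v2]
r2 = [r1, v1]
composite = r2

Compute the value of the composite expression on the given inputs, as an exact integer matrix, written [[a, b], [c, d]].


[[-2, 2], [2, 2]]


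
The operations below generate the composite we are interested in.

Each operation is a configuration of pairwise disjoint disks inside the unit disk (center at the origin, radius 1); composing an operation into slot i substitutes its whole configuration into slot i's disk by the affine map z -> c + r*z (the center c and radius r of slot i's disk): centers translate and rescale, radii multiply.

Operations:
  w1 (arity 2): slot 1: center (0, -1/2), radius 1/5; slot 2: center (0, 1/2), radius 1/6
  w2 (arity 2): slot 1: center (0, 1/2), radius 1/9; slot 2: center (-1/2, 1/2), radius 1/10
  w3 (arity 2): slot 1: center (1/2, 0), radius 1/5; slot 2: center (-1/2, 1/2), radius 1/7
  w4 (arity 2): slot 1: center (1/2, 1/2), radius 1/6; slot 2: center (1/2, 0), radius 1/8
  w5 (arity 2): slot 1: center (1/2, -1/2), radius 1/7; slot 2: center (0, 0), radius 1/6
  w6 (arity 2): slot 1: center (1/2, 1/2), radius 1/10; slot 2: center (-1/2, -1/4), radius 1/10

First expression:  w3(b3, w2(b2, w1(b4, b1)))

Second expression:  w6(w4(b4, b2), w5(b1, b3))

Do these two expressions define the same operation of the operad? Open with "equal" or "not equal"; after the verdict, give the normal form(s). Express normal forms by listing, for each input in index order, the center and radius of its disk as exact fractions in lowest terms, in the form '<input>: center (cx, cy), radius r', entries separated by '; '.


Reducing the first expression gives b1: center (-4/7, 81/140), radius 1/420; b2: center (-1/2, 4/7), radius 1/63; b3: center (1/2, 0), radius 1/5; b4: center (-4/7, 79/140), radius 1/350
Reducing the second expression gives b1: center (-9/20, -3/10), radius 1/70; b2: center (11/20, 1/2), radius 1/80; b3: center (-1/2, -1/4), radius 1/60; b4: center (11/20, 11/20), radius 1/60
The forms do not match — not equal.

not equal: they reduce to b1: center (-4/7, 81/140), radius 1/420; b2: center (-1/2, 4/7), radius 1/63; b3: center (1/2, 0), radius 1/5; b4: center (-4/7, 79/140), radius 1/350 and b1: center (-9/20, -3/10), radius 1/70; b2: center (11/20, 1/2), radius 1/80; b3: center (-1/2, -1/4), radius 1/60; b4: center (11/20, 11/20), radius 1/60


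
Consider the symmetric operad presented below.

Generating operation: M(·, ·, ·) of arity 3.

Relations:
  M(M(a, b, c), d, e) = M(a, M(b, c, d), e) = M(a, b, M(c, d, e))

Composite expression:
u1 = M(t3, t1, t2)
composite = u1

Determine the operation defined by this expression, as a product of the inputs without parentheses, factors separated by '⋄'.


t3 ⋄ t1 ⋄ t2

All parenthesizations of M agree; list the t-inputs left to right.
M(t3, t1, t2) linearizes to t3 ⋄ t1 ⋄ t2


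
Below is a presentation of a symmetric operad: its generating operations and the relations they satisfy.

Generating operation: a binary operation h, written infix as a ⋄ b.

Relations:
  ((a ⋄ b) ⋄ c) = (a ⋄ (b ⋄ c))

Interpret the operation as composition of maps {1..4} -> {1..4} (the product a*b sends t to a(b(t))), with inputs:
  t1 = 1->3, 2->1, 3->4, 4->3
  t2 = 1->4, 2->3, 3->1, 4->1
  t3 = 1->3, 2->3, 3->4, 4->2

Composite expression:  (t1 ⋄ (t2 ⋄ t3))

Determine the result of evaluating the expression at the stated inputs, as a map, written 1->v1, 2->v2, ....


1->3, 2->3, 3->3, 4->4

(t2 ⋄ t3) = 1->1, 2->1, 3->1, 4->3
(t1 ⋄ (t2 ⋄ t3)) = 1->3, 2->3, 3->3, 4->4


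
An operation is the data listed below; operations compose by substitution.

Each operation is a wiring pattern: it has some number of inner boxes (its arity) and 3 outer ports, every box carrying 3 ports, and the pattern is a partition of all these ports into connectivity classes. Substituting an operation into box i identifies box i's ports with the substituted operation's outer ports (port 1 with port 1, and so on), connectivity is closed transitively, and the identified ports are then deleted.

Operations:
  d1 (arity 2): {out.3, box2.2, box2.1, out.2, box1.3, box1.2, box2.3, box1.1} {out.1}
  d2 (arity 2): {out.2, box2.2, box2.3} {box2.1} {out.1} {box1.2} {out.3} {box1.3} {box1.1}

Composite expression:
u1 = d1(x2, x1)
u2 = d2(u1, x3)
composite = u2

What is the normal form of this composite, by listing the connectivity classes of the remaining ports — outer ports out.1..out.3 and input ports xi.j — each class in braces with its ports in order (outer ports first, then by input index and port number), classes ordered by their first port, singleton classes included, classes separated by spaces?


{out.1} {out.2, x3.2, x3.3} {out.3} {x1.1, x1.2, x1.3, x2.1, x2.2, x2.3} {x3.1}


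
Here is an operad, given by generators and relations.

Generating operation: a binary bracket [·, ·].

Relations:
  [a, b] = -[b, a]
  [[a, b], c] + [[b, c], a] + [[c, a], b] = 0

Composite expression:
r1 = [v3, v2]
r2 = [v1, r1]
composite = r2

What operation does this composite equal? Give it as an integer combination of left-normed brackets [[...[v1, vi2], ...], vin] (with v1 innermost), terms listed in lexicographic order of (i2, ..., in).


-[[v1, v2], v3] + [[v1, v3], v2]


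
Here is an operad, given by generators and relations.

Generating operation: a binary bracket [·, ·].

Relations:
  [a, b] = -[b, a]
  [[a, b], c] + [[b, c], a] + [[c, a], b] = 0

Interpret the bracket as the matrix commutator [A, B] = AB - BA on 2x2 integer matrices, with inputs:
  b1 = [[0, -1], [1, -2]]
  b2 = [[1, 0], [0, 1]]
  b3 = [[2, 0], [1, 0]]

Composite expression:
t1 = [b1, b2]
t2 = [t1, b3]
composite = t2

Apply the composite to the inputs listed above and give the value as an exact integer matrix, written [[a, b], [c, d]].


[b1, b2] = [[0, 0], [0, 0]]
[[b1, b2], b3] = [[0, 0], [0, 0]]

[[0, 0], [0, 0]]


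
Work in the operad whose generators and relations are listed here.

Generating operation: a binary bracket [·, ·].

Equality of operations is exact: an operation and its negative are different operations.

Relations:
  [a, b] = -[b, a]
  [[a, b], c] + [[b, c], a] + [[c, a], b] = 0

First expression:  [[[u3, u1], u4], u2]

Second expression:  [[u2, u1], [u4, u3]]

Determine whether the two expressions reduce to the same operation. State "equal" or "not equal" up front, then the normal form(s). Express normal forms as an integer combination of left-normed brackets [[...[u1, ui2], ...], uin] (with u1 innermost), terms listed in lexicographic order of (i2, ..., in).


not equal — first -[[[u1, u3], u4], u2], second [[[u1, u2], u3], u4] - [[[u1, u2], u4], u3]

The first expression, normalized: -[[[u1, u3], u4], u2]
The second expression, normalized: [[[u1, u2], u3], u4] - [[[u1, u2], u4], u3]
Different reductions; not equal.


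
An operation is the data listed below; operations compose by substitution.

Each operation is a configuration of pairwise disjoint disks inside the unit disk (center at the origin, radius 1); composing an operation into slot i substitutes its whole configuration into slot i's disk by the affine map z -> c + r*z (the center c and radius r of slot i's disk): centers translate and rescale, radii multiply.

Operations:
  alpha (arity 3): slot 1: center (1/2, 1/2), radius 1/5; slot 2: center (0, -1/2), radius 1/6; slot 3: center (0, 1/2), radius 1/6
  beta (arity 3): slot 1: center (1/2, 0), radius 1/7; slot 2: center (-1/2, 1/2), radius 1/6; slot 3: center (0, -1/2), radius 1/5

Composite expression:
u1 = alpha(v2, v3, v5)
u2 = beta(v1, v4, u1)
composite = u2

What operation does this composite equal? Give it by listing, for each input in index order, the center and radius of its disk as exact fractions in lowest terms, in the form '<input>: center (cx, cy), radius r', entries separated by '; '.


v1: center (1/2, 0), radius 1/7; v2: center (1/10, -2/5), radius 1/25; v3: center (0, -3/5), radius 1/30; v4: center (-1/2, 1/2), radius 1/6; v5: center (0, -2/5), radius 1/30

Only the slot chain above each v matters under beta; compose those maps.
for v1, the 1-step affine chain lands on center (1/2, 0), radius 1/7
for v4, the 1-step affine chain lands on center (-1/2, 1/2), radius 1/6
for v2, the 2-step affine chain lands on center (1/10, -2/5), radius 1/25
for v3, the 2-step affine chain lands on center (0, -3/5), radius 1/30
for v5, the 2-step affine chain lands on center (0, -2/5), radius 1/30


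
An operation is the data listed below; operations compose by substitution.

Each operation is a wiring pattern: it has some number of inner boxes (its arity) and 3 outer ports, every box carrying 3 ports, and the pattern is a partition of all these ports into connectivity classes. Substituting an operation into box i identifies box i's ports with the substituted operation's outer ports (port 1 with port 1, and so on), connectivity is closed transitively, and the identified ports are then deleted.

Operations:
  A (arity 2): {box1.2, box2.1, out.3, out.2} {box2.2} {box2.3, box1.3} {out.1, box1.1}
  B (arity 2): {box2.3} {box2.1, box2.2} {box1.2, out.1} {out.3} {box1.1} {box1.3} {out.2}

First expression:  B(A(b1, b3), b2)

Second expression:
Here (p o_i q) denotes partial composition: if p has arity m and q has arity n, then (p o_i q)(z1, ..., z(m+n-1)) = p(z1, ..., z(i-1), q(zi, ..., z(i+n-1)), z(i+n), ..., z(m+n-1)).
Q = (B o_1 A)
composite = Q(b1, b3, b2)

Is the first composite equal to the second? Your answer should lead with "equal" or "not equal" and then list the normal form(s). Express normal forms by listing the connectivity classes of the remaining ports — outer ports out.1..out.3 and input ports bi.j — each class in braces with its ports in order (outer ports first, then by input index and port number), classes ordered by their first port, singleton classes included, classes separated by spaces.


equal — both sides give {out.1, b1.2, b3.1} {out.2} {out.3} {b1.1} {b1.3, b3.3} {b2.1, b2.2} {b2.3} {b3.2}


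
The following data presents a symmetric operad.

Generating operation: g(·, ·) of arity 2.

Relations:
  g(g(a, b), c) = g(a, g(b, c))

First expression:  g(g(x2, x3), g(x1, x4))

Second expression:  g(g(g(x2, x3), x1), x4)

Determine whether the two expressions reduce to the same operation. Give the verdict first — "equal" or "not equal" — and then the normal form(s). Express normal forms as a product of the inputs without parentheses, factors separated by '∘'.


equal — both sides give x2 ∘ x3 ∘ x1 ∘ x4

The first expression reduces to x2 ∘ x3 ∘ x1 ∘ x4
The second expression reduces to x2 ∘ x3 ∘ x1 ∘ x4
Same normal form: equal.


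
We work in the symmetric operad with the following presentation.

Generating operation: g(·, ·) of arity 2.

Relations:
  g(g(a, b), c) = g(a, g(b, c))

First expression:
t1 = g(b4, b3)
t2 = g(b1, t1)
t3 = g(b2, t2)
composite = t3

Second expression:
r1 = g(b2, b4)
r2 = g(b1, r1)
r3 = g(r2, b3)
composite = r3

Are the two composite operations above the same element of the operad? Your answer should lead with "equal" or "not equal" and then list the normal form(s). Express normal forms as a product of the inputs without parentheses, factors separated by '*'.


not equal; the first gives b2 * b1 * b4 * b3 and the second b1 * b2 * b4 * b3


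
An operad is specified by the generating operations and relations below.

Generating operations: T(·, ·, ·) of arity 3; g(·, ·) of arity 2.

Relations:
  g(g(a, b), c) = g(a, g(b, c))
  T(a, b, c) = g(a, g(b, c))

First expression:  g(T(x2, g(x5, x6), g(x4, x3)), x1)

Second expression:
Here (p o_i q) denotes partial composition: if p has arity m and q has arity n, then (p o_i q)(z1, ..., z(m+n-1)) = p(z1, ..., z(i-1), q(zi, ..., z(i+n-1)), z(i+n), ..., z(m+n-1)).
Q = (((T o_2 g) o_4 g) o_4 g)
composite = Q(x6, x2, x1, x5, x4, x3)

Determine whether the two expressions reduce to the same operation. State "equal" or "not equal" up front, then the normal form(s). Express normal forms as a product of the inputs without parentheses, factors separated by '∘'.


not equal; the first gives x2 ∘ x5 ∘ x6 ∘ x4 ∘ x3 ∘ x1 and the second x6 ∘ x2 ∘ x1 ∘ x5 ∘ x4 ∘ x3

The first expression reduces to x2 ∘ x5 ∘ x6 ∘ x4 ∘ x3 ∘ x1
The second expression reduces to x6 ∘ x2 ∘ x1 ∘ x5 ∘ x4 ∘ x3
They disagree, so not equal.


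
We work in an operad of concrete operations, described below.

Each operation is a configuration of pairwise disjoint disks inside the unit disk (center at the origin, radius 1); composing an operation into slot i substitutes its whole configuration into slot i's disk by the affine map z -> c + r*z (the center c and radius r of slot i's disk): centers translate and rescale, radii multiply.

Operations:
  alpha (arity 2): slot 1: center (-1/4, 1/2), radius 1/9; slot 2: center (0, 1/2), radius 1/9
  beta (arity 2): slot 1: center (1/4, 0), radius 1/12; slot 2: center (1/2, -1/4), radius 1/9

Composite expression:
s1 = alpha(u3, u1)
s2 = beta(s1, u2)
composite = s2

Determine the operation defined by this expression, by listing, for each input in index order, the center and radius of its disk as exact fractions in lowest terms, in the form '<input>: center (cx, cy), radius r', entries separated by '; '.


u1: center (1/4, 1/24), radius 1/108; u2: center (1/2, -1/4), radius 1/9; u3: center (11/48, 1/24), radius 1/108

Nesting under beta composes maps z -> c + r*z down each u-path.
tracing u3 down its 2-map path: center (11/48, 1/24), radius 1/108
tracing u1 down its 2-map path: center (1/4, 1/24), radius 1/108
tracing u2 down its 1-map path: center (1/2, -1/4), radius 1/9
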